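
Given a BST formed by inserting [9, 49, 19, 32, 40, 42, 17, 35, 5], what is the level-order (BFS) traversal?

Tree insertion order: [9, 49, 19, 32, 40, 42, 17, 35, 5]
Tree (level-order array): [9, 5, 49, None, None, 19, None, 17, 32, None, None, None, 40, 35, 42]
BFS from the root, enqueuing left then right child of each popped node:
  queue [9] -> pop 9, enqueue [5, 49], visited so far: [9]
  queue [5, 49] -> pop 5, enqueue [none], visited so far: [9, 5]
  queue [49] -> pop 49, enqueue [19], visited so far: [9, 5, 49]
  queue [19] -> pop 19, enqueue [17, 32], visited so far: [9, 5, 49, 19]
  queue [17, 32] -> pop 17, enqueue [none], visited so far: [9, 5, 49, 19, 17]
  queue [32] -> pop 32, enqueue [40], visited so far: [9, 5, 49, 19, 17, 32]
  queue [40] -> pop 40, enqueue [35, 42], visited so far: [9, 5, 49, 19, 17, 32, 40]
  queue [35, 42] -> pop 35, enqueue [none], visited so far: [9, 5, 49, 19, 17, 32, 40, 35]
  queue [42] -> pop 42, enqueue [none], visited so far: [9, 5, 49, 19, 17, 32, 40, 35, 42]
Result: [9, 5, 49, 19, 17, 32, 40, 35, 42]


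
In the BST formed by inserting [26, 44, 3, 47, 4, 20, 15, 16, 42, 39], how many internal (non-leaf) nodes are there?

Tree built from: [26, 44, 3, 47, 4, 20, 15, 16, 42, 39]
Tree (level-order array): [26, 3, 44, None, 4, 42, 47, None, 20, 39, None, None, None, 15, None, None, None, None, 16]
Rule: An internal node has at least one child.
Per-node child counts:
  node 26: 2 child(ren)
  node 3: 1 child(ren)
  node 4: 1 child(ren)
  node 20: 1 child(ren)
  node 15: 1 child(ren)
  node 16: 0 child(ren)
  node 44: 2 child(ren)
  node 42: 1 child(ren)
  node 39: 0 child(ren)
  node 47: 0 child(ren)
Matching nodes: [26, 3, 4, 20, 15, 44, 42]
Count of internal (non-leaf) nodes: 7


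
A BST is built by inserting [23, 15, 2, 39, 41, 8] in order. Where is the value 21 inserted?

Starting tree (level order): [23, 15, 39, 2, None, None, 41, None, 8]
Insertion path: 23 -> 15
Result: insert 21 as right child of 15
Final tree (level order): [23, 15, 39, 2, 21, None, 41, None, 8]


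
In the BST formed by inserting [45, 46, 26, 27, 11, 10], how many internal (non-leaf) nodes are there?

Tree built from: [45, 46, 26, 27, 11, 10]
Tree (level-order array): [45, 26, 46, 11, 27, None, None, 10]
Rule: An internal node has at least one child.
Per-node child counts:
  node 45: 2 child(ren)
  node 26: 2 child(ren)
  node 11: 1 child(ren)
  node 10: 0 child(ren)
  node 27: 0 child(ren)
  node 46: 0 child(ren)
Matching nodes: [45, 26, 11]
Count of internal (non-leaf) nodes: 3


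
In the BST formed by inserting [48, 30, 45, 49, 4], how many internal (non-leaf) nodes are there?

Tree built from: [48, 30, 45, 49, 4]
Tree (level-order array): [48, 30, 49, 4, 45]
Rule: An internal node has at least one child.
Per-node child counts:
  node 48: 2 child(ren)
  node 30: 2 child(ren)
  node 4: 0 child(ren)
  node 45: 0 child(ren)
  node 49: 0 child(ren)
Matching nodes: [48, 30]
Count of internal (non-leaf) nodes: 2


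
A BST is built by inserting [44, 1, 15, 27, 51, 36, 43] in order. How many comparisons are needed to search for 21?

Search path for 21: 44 -> 1 -> 15 -> 27
Found: False
Comparisons: 4


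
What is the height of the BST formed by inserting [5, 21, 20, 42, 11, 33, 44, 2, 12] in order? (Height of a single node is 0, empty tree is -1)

Insertion order: [5, 21, 20, 42, 11, 33, 44, 2, 12]
Tree (level-order array): [5, 2, 21, None, None, 20, 42, 11, None, 33, 44, None, 12]
Compute height bottom-up (empty subtree = -1):
  height(2) = 1 + max(-1, -1) = 0
  height(12) = 1 + max(-1, -1) = 0
  height(11) = 1 + max(-1, 0) = 1
  height(20) = 1 + max(1, -1) = 2
  height(33) = 1 + max(-1, -1) = 0
  height(44) = 1 + max(-1, -1) = 0
  height(42) = 1 + max(0, 0) = 1
  height(21) = 1 + max(2, 1) = 3
  height(5) = 1 + max(0, 3) = 4
Height = 4


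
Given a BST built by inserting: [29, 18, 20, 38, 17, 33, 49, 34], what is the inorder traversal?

Tree insertion order: [29, 18, 20, 38, 17, 33, 49, 34]
Tree (level-order array): [29, 18, 38, 17, 20, 33, 49, None, None, None, None, None, 34]
Inorder traversal: [17, 18, 20, 29, 33, 34, 38, 49]


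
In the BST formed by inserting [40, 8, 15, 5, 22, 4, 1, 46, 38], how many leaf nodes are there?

Tree built from: [40, 8, 15, 5, 22, 4, 1, 46, 38]
Tree (level-order array): [40, 8, 46, 5, 15, None, None, 4, None, None, 22, 1, None, None, 38]
Rule: A leaf has 0 children.
Per-node child counts:
  node 40: 2 child(ren)
  node 8: 2 child(ren)
  node 5: 1 child(ren)
  node 4: 1 child(ren)
  node 1: 0 child(ren)
  node 15: 1 child(ren)
  node 22: 1 child(ren)
  node 38: 0 child(ren)
  node 46: 0 child(ren)
Matching nodes: [1, 38, 46]
Count of leaf nodes: 3


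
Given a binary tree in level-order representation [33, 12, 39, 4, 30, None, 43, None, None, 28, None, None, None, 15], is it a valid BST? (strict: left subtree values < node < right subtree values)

Level-order array: [33, 12, 39, 4, 30, None, 43, None, None, 28, None, None, None, 15]
Validate using subtree bounds (lo, hi): at each node, require lo < value < hi,
then recurse left with hi=value and right with lo=value.
Preorder trace (stopping at first violation):
  at node 33 with bounds (-inf, +inf): OK
  at node 12 with bounds (-inf, 33): OK
  at node 4 with bounds (-inf, 12): OK
  at node 30 with bounds (12, 33): OK
  at node 28 with bounds (12, 30): OK
  at node 15 with bounds (12, 28): OK
  at node 39 with bounds (33, +inf): OK
  at node 43 with bounds (39, +inf): OK
No violation found at any node.
Result: Valid BST


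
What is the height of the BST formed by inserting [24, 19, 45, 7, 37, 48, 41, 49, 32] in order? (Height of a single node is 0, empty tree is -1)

Insertion order: [24, 19, 45, 7, 37, 48, 41, 49, 32]
Tree (level-order array): [24, 19, 45, 7, None, 37, 48, None, None, 32, 41, None, 49]
Compute height bottom-up (empty subtree = -1):
  height(7) = 1 + max(-1, -1) = 0
  height(19) = 1 + max(0, -1) = 1
  height(32) = 1 + max(-1, -1) = 0
  height(41) = 1 + max(-1, -1) = 0
  height(37) = 1 + max(0, 0) = 1
  height(49) = 1 + max(-1, -1) = 0
  height(48) = 1 + max(-1, 0) = 1
  height(45) = 1 + max(1, 1) = 2
  height(24) = 1 + max(1, 2) = 3
Height = 3


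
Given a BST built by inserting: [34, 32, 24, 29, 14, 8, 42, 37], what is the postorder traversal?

Tree insertion order: [34, 32, 24, 29, 14, 8, 42, 37]
Tree (level-order array): [34, 32, 42, 24, None, 37, None, 14, 29, None, None, 8]
Postorder traversal: [8, 14, 29, 24, 32, 37, 42, 34]


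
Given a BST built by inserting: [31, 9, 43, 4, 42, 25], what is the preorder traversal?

Tree insertion order: [31, 9, 43, 4, 42, 25]
Tree (level-order array): [31, 9, 43, 4, 25, 42]
Preorder traversal: [31, 9, 4, 25, 43, 42]


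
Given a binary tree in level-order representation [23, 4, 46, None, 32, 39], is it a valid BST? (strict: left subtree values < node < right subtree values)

Level-order array: [23, 4, 46, None, 32, 39]
Validate using subtree bounds (lo, hi): at each node, require lo < value < hi,
then recurse left with hi=value and right with lo=value.
Preorder trace (stopping at first violation):
  at node 23 with bounds (-inf, +inf): OK
  at node 4 with bounds (-inf, 23): OK
  at node 32 with bounds (4, 23): VIOLATION
Node 32 violates its bound: not (4 < 32 < 23).
Result: Not a valid BST


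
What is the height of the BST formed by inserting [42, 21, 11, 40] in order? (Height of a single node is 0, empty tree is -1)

Insertion order: [42, 21, 11, 40]
Tree (level-order array): [42, 21, None, 11, 40]
Compute height bottom-up (empty subtree = -1):
  height(11) = 1 + max(-1, -1) = 0
  height(40) = 1 + max(-1, -1) = 0
  height(21) = 1 + max(0, 0) = 1
  height(42) = 1 + max(1, -1) = 2
Height = 2


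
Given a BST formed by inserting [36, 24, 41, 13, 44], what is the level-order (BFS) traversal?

Tree insertion order: [36, 24, 41, 13, 44]
Tree (level-order array): [36, 24, 41, 13, None, None, 44]
BFS from the root, enqueuing left then right child of each popped node:
  queue [36] -> pop 36, enqueue [24, 41], visited so far: [36]
  queue [24, 41] -> pop 24, enqueue [13], visited so far: [36, 24]
  queue [41, 13] -> pop 41, enqueue [44], visited so far: [36, 24, 41]
  queue [13, 44] -> pop 13, enqueue [none], visited so far: [36, 24, 41, 13]
  queue [44] -> pop 44, enqueue [none], visited so far: [36, 24, 41, 13, 44]
Result: [36, 24, 41, 13, 44]


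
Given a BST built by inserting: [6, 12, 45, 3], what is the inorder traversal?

Tree insertion order: [6, 12, 45, 3]
Tree (level-order array): [6, 3, 12, None, None, None, 45]
Inorder traversal: [3, 6, 12, 45]


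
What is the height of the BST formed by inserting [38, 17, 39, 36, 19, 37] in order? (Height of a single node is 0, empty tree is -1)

Insertion order: [38, 17, 39, 36, 19, 37]
Tree (level-order array): [38, 17, 39, None, 36, None, None, 19, 37]
Compute height bottom-up (empty subtree = -1):
  height(19) = 1 + max(-1, -1) = 0
  height(37) = 1 + max(-1, -1) = 0
  height(36) = 1 + max(0, 0) = 1
  height(17) = 1 + max(-1, 1) = 2
  height(39) = 1 + max(-1, -1) = 0
  height(38) = 1 + max(2, 0) = 3
Height = 3


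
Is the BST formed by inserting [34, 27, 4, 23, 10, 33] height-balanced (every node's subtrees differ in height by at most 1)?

Tree (level-order array): [34, 27, None, 4, 33, None, 23, None, None, 10]
Definition: a tree is height-balanced if, at every node, |h(left) - h(right)| <= 1 (empty subtree has height -1).
Bottom-up per-node check:
  node 10: h_left=-1, h_right=-1, diff=0 [OK], height=0
  node 23: h_left=0, h_right=-1, diff=1 [OK], height=1
  node 4: h_left=-1, h_right=1, diff=2 [FAIL (|-1-1|=2 > 1)], height=2
  node 33: h_left=-1, h_right=-1, diff=0 [OK], height=0
  node 27: h_left=2, h_right=0, diff=2 [FAIL (|2-0|=2 > 1)], height=3
  node 34: h_left=3, h_right=-1, diff=4 [FAIL (|3--1|=4 > 1)], height=4
Node 4 violates the condition: |-1 - 1| = 2 > 1.
Result: Not balanced


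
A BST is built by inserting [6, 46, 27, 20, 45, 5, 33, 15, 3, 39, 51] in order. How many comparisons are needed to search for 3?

Search path for 3: 6 -> 5 -> 3
Found: True
Comparisons: 3


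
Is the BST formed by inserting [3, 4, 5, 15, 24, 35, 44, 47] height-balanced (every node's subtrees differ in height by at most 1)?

Tree (level-order array): [3, None, 4, None, 5, None, 15, None, 24, None, 35, None, 44, None, 47]
Definition: a tree is height-balanced if, at every node, |h(left) - h(right)| <= 1 (empty subtree has height -1).
Bottom-up per-node check:
  node 47: h_left=-1, h_right=-1, diff=0 [OK], height=0
  node 44: h_left=-1, h_right=0, diff=1 [OK], height=1
  node 35: h_left=-1, h_right=1, diff=2 [FAIL (|-1-1|=2 > 1)], height=2
  node 24: h_left=-1, h_right=2, diff=3 [FAIL (|-1-2|=3 > 1)], height=3
  node 15: h_left=-1, h_right=3, diff=4 [FAIL (|-1-3|=4 > 1)], height=4
  node 5: h_left=-1, h_right=4, diff=5 [FAIL (|-1-4|=5 > 1)], height=5
  node 4: h_left=-1, h_right=5, diff=6 [FAIL (|-1-5|=6 > 1)], height=6
  node 3: h_left=-1, h_right=6, diff=7 [FAIL (|-1-6|=7 > 1)], height=7
Node 35 violates the condition: |-1 - 1| = 2 > 1.
Result: Not balanced


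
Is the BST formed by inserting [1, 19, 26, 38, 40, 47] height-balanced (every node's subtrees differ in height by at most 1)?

Tree (level-order array): [1, None, 19, None, 26, None, 38, None, 40, None, 47]
Definition: a tree is height-balanced if, at every node, |h(left) - h(right)| <= 1 (empty subtree has height -1).
Bottom-up per-node check:
  node 47: h_left=-1, h_right=-1, diff=0 [OK], height=0
  node 40: h_left=-1, h_right=0, diff=1 [OK], height=1
  node 38: h_left=-1, h_right=1, diff=2 [FAIL (|-1-1|=2 > 1)], height=2
  node 26: h_left=-1, h_right=2, diff=3 [FAIL (|-1-2|=3 > 1)], height=3
  node 19: h_left=-1, h_right=3, diff=4 [FAIL (|-1-3|=4 > 1)], height=4
  node 1: h_left=-1, h_right=4, diff=5 [FAIL (|-1-4|=5 > 1)], height=5
Node 38 violates the condition: |-1 - 1| = 2 > 1.
Result: Not balanced


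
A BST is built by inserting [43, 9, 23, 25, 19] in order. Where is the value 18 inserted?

Starting tree (level order): [43, 9, None, None, 23, 19, 25]
Insertion path: 43 -> 9 -> 23 -> 19
Result: insert 18 as left child of 19
Final tree (level order): [43, 9, None, None, 23, 19, 25, 18]


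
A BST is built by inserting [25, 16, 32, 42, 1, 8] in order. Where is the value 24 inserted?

Starting tree (level order): [25, 16, 32, 1, None, None, 42, None, 8]
Insertion path: 25 -> 16
Result: insert 24 as right child of 16
Final tree (level order): [25, 16, 32, 1, 24, None, 42, None, 8]


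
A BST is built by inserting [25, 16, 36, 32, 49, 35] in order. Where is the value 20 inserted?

Starting tree (level order): [25, 16, 36, None, None, 32, 49, None, 35]
Insertion path: 25 -> 16
Result: insert 20 as right child of 16
Final tree (level order): [25, 16, 36, None, 20, 32, 49, None, None, None, 35]


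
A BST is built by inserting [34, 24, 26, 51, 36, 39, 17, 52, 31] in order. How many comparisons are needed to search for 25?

Search path for 25: 34 -> 24 -> 26
Found: False
Comparisons: 3


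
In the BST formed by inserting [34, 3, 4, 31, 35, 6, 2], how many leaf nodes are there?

Tree built from: [34, 3, 4, 31, 35, 6, 2]
Tree (level-order array): [34, 3, 35, 2, 4, None, None, None, None, None, 31, 6]
Rule: A leaf has 0 children.
Per-node child counts:
  node 34: 2 child(ren)
  node 3: 2 child(ren)
  node 2: 0 child(ren)
  node 4: 1 child(ren)
  node 31: 1 child(ren)
  node 6: 0 child(ren)
  node 35: 0 child(ren)
Matching nodes: [2, 6, 35]
Count of leaf nodes: 3


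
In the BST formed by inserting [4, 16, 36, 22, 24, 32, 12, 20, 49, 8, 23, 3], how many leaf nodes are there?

Tree built from: [4, 16, 36, 22, 24, 32, 12, 20, 49, 8, 23, 3]
Tree (level-order array): [4, 3, 16, None, None, 12, 36, 8, None, 22, 49, None, None, 20, 24, None, None, None, None, 23, 32]
Rule: A leaf has 0 children.
Per-node child counts:
  node 4: 2 child(ren)
  node 3: 0 child(ren)
  node 16: 2 child(ren)
  node 12: 1 child(ren)
  node 8: 0 child(ren)
  node 36: 2 child(ren)
  node 22: 2 child(ren)
  node 20: 0 child(ren)
  node 24: 2 child(ren)
  node 23: 0 child(ren)
  node 32: 0 child(ren)
  node 49: 0 child(ren)
Matching nodes: [3, 8, 20, 23, 32, 49]
Count of leaf nodes: 6


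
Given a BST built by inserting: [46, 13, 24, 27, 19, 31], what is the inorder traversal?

Tree insertion order: [46, 13, 24, 27, 19, 31]
Tree (level-order array): [46, 13, None, None, 24, 19, 27, None, None, None, 31]
Inorder traversal: [13, 19, 24, 27, 31, 46]


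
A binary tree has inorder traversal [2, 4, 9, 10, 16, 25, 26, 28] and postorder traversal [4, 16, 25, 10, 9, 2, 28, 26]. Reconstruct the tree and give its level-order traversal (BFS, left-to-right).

Inorder:   [2, 4, 9, 10, 16, 25, 26, 28]
Postorder: [4, 16, 25, 10, 9, 2, 28, 26]
Algorithm: postorder visits root last, so walk postorder right-to-left;
each value is the root of the current inorder slice — split it at that
value, recurse on the right subtree first, then the left.
Recursive splits:
  root=26; inorder splits into left=[2, 4, 9, 10, 16, 25], right=[28]
  root=28; inorder splits into left=[], right=[]
  root=2; inorder splits into left=[], right=[4, 9, 10, 16, 25]
  root=9; inorder splits into left=[4], right=[10, 16, 25]
  root=10; inorder splits into left=[], right=[16, 25]
  root=25; inorder splits into left=[16], right=[]
  root=16; inorder splits into left=[], right=[]
  root=4; inorder splits into left=[], right=[]
Reconstructed level-order: [26, 2, 28, 9, 4, 10, 25, 16]


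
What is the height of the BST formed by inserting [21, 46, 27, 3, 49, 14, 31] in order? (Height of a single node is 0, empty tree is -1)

Insertion order: [21, 46, 27, 3, 49, 14, 31]
Tree (level-order array): [21, 3, 46, None, 14, 27, 49, None, None, None, 31]
Compute height bottom-up (empty subtree = -1):
  height(14) = 1 + max(-1, -1) = 0
  height(3) = 1 + max(-1, 0) = 1
  height(31) = 1 + max(-1, -1) = 0
  height(27) = 1 + max(-1, 0) = 1
  height(49) = 1 + max(-1, -1) = 0
  height(46) = 1 + max(1, 0) = 2
  height(21) = 1 + max(1, 2) = 3
Height = 3


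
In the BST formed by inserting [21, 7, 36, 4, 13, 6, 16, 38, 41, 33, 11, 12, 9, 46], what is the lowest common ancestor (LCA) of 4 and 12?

Tree insertion order: [21, 7, 36, 4, 13, 6, 16, 38, 41, 33, 11, 12, 9, 46]
Tree (level-order array): [21, 7, 36, 4, 13, 33, 38, None, 6, 11, 16, None, None, None, 41, None, None, 9, 12, None, None, None, 46]
In a BST, the LCA of p=4, q=12 is the first node v on the
root-to-leaf path with p <= v <= q (go left if both < v, right if both > v).
Walk from root:
  at 21: both 4 and 12 < 21, go left
  at 7: 4 <= 7 <= 12, this is the LCA
LCA = 7


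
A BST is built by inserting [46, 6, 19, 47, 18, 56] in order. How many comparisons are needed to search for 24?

Search path for 24: 46 -> 6 -> 19
Found: False
Comparisons: 3


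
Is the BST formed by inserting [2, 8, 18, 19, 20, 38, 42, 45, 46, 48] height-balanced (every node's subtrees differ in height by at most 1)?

Tree (level-order array): [2, None, 8, None, 18, None, 19, None, 20, None, 38, None, 42, None, 45, None, 46, None, 48]
Definition: a tree is height-balanced if, at every node, |h(left) - h(right)| <= 1 (empty subtree has height -1).
Bottom-up per-node check:
  node 48: h_left=-1, h_right=-1, diff=0 [OK], height=0
  node 46: h_left=-1, h_right=0, diff=1 [OK], height=1
  node 45: h_left=-1, h_right=1, diff=2 [FAIL (|-1-1|=2 > 1)], height=2
  node 42: h_left=-1, h_right=2, diff=3 [FAIL (|-1-2|=3 > 1)], height=3
  node 38: h_left=-1, h_right=3, diff=4 [FAIL (|-1-3|=4 > 1)], height=4
  node 20: h_left=-1, h_right=4, diff=5 [FAIL (|-1-4|=5 > 1)], height=5
  node 19: h_left=-1, h_right=5, diff=6 [FAIL (|-1-5|=6 > 1)], height=6
  node 18: h_left=-1, h_right=6, diff=7 [FAIL (|-1-6|=7 > 1)], height=7
  node 8: h_left=-1, h_right=7, diff=8 [FAIL (|-1-7|=8 > 1)], height=8
  node 2: h_left=-1, h_right=8, diff=9 [FAIL (|-1-8|=9 > 1)], height=9
Node 45 violates the condition: |-1 - 1| = 2 > 1.
Result: Not balanced


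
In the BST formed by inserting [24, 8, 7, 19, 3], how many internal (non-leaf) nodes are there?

Tree built from: [24, 8, 7, 19, 3]
Tree (level-order array): [24, 8, None, 7, 19, 3]
Rule: An internal node has at least one child.
Per-node child counts:
  node 24: 1 child(ren)
  node 8: 2 child(ren)
  node 7: 1 child(ren)
  node 3: 0 child(ren)
  node 19: 0 child(ren)
Matching nodes: [24, 8, 7]
Count of internal (non-leaf) nodes: 3


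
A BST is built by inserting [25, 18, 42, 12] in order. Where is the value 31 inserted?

Starting tree (level order): [25, 18, 42, 12]
Insertion path: 25 -> 42
Result: insert 31 as left child of 42
Final tree (level order): [25, 18, 42, 12, None, 31]


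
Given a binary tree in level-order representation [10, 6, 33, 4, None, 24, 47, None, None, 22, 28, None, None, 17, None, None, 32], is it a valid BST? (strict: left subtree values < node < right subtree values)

Level-order array: [10, 6, 33, 4, None, 24, 47, None, None, 22, 28, None, None, 17, None, None, 32]
Validate using subtree bounds (lo, hi): at each node, require lo < value < hi,
then recurse left with hi=value and right with lo=value.
Preorder trace (stopping at first violation):
  at node 10 with bounds (-inf, +inf): OK
  at node 6 with bounds (-inf, 10): OK
  at node 4 with bounds (-inf, 6): OK
  at node 33 with bounds (10, +inf): OK
  at node 24 with bounds (10, 33): OK
  at node 22 with bounds (10, 24): OK
  at node 17 with bounds (10, 22): OK
  at node 28 with bounds (24, 33): OK
  at node 32 with bounds (28, 33): OK
  at node 47 with bounds (33, +inf): OK
No violation found at any node.
Result: Valid BST


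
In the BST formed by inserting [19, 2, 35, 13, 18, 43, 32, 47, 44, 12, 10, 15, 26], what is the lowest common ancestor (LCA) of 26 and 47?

Tree insertion order: [19, 2, 35, 13, 18, 43, 32, 47, 44, 12, 10, 15, 26]
Tree (level-order array): [19, 2, 35, None, 13, 32, 43, 12, 18, 26, None, None, 47, 10, None, 15, None, None, None, 44]
In a BST, the LCA of p=26, q=47 is the first node v on the
root-to-leaf path with p <= v <= q (go left if both < v, right if both > v).
Walk from root:
  at 19: both 26 and 47 > 19, go right
  at 35: 26 <= 35 <= 47, this is the LCA
LCA = 35


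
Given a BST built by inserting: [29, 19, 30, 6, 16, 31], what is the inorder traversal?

Tree insertion order: [29, 19, 30, 6, 16, 31]
Tree (level-order array): [29, 19, 30, 6, None, None, 31, None, 16]
Inorder traversal: [6, 16, 19, 29, 30, 31]


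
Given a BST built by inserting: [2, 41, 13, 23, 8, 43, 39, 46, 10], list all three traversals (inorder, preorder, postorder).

Tree insertion order: [2, 41, 13, 23, 8, 43, 39, 46, 10]
Tree (level-order array): [2, None, 41, 13, 43, 8, 23, None, 46, None, 10, None, 39]
Inorder (L, root, R): [2, 8, 10, 13, 23, 39, 41, 43, 46]
Preorder (root, L, R): [2, 41, 13, 8, 10, 23, 39, 43, 46]
Postorder (L, R, root): [10, 8, 39, 23, 13, 46, 43, 41, 2]


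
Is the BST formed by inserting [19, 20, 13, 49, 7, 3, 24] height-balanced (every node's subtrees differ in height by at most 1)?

Tree (level-order array): [19, 13, 20, 7, None, None, 49, 3, None, 24]
Definition: a tree is height-balanced if, at every node, |h(left) - h(right)| <= 1 (empty subtree has height -1).
Bottom-up per-node check:
  node 3: h_left=-1, h_right=-1, diff=0 [OK], height=0
  node 7: h_left=0, h_right=-1, diff=1 [OK], height=1
  node 13: h_left=1, h_right=-1, diff=2 [FAIL (|1--1|=2 > 1)], height=2
  node 24: h_left=-1, h_right=-1, diff=0 [OK], height=0
  node 49: h_left=0, h_right=-1, diff=1 [OK], height=1
  node 20: h_left=-1, h_right=1, diff=2 [FAIL (|-1-1|=2 > 1)], height=2
  node 19: h_left=2, h_right=2, diff=0 [OK], height=3
Node 13 violates the condition: |1 - -1| = 2 > 1.
Result: Not balanced


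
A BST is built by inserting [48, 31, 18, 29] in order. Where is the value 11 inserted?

Starting tree (level order): [48, 31, None, 18, None, None, 29]
Insertion path: 48 -> 31 -> 18
Result: insert 11 as left child of 18
Final tree (level order): [48, 31, None, 18, None, 11, 29]


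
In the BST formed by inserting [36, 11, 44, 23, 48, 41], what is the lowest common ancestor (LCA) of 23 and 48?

Tree insertion order: [36, 11, 44, 23, 48, 41]
Tree (level-order array): [36, 11, 44, None, 23, 41, 48]
In a BST, the LCA of p=23, q=48 is the first node v on the
root-to-leaf path with p <= v <= q (go left if both < v, right if both > v).
Walk from root:
  at 36: 23 <= 36 <= 48, this is the LCA
LCA = 36


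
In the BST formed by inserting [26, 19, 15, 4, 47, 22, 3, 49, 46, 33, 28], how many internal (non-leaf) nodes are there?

Tree built from: [26, 19, 15, 4, 47, 22, 3, 49, 46, 33, 28]
Tree (level-order array): [26, 19, 47, 15, 22, 46, 49, 4, None, None, None, 33, None, None, None, 3, None, 28]
Rule: An internal node has at least one child.
Per-node child counts:
  node 26: 2 child(ren)
  node 19: 2 child(ren)
  node 15: 1 child(ren)
  node 4: 1 child(ren)
  node 3: 0 child(ren)
  node 22: 0 child(ren)
  node 47: 2 child(ren)
  node 46: 1 child(ren)
  node 33: 1 child(ren)
  node 28: 0 child(ren)
  node 49: 0 child(ren)
Matching nodes: [26, 19, 15, 4, 47, 46, 33]
Count of internal (non-leaf) nodes: 7


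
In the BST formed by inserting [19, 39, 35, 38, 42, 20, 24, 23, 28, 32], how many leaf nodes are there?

Tree built from: [19, 39, 35, 38, 42, 20, 24, 23, 28, 32]
Tree (level-order array): [19, None, 39, 35, 42, 20, 38, None, None, None, 24, None, None, 23, 28, None, None, None, 32]
Rule: A leaf has 0 children.
Per-node child counts:
  node 19: 1 child(ren)
  node 39: 2 child(ren)
  node 35: 2 child(ren)
  node 20: 1 child(ren)
  node 24: 2 child(ren)
  node 23: 0 child(ren)
  node 28: 1 child(ren)
  node 32: 0 child(ren)
  node 38: 0 child(ren)
  node 42: 0 child(ren)
Matching nodes: [23, 32, 38, 42]
Count of leaf nodes: 4


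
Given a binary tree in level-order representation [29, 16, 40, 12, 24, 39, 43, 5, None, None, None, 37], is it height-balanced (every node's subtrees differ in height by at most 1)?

Tree (level-order array): [29, 16, 40, 12, 24, 39, 43, 5, None, None, None, 37]
Definition: a tree is height-balanced if, at every node, |h(left) - h(right)| <= 1 (empty subtree has height -1).
Bottom-up per-node check:
  node 5: h_left=-1, h_right=-1, diff=0 [OK], height=0
  node 12: h_left=0, h_right=-1, diff=1 [OK], height=1
  node 24: h_left=-1, h_right=-1, diff=0 [OK], height=0
  node 16: h_left=1, h_right=0, diff=1 [OK], height=2
  node 37: h_left=-1, h_right=-1, diff=0 [OK], height=0
  node 39: h_left=0, h_right=-1, diff=1 [OK], height=1
  node 43: h_left=-1, h_right=-1, diff=0 [OK], height=0
  node 40: h_left=1, h_right=0, diff=1 [OK], height=2
  node 29: h_left=2, h_right=2, diff=0 [OK], height=3
All nodes satisfy the balance condition.
Result: Balanced


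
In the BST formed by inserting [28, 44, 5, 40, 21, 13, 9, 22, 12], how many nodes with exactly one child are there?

Tree built from: [28, 44, 5, 40, 21, 13, 9, 22, 12]
Tree (level-order array): [28, 5, 44, None, 21, 40, None, 13, 22, None, None, 9, None, None, None, None, 12]
Rule: These are nodes with exactly 1 non-null child.
Per-node child counts:
  node 28: 2 child(ren)
  node 5: 1 child(ren)
  node 21: 2 child(ren)
  node 13: 1 child(ren)
  node 9: 1 child(ren)
  node 12: 0 child(ren)
  node 22: 0 child(ren)
  node 44: 1 child(ren)
  node 40: 0 child(ren)
Matching nodes: [5, 13, 9, 44]
Count of nodes with exactly one child: 4


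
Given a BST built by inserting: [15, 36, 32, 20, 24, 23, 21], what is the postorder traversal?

Tree insertion order: [15, 36, 32, 20, 24, 23, 21]
Tree (level-order array): [15, None, 36, 32, None, 20, None, None, 24, 23, None, 21]
Postorder traversal: [21, 23, 24, 20, 32, 36, 15]


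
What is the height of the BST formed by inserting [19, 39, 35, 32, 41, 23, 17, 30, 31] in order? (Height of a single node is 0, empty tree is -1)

Insertion order: [19, 39, 35, 32, 41, 23, 17, 30, 31]
Tree (level-order array): [19, 17, 39, None, None, 35, 41, 32, None, None, None, 23, None, None, 30, None, 31]
Compute height bottom-up (empty subtree = -1):
  height(17) = 1 + max(-1, -1) = 0
  height(31) = 1 + max(-1, -1) = 0
  height(30) = 1 + max(-1, 0) = 1
  height(23) = 1 + max(-1, 1) = 2
  height(32) = 1 + max(2, -1) = 3
  height(35) = 1 + max(3, -1) = 4
  height(41) = 1 + max(-1, -1) = 0
  height(39) = 1 + max(4, 0) = 5
  height(19) = 1 + max(0, 5) = 6
Height = 6


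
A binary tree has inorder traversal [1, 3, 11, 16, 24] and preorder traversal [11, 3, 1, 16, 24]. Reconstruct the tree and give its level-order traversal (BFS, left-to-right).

Inorder:  [1, 3, 11, 16, 24]
Preorder: [11, 3, 1, 16, 24]
Algorithm: preorder visits root first, so consume preorder in order;
for each root, split the current inorder slice at that value into
left-subtree inorder and right-subtree inorder, then recurse.
Recursive splits:
  root=11; inorder splits into left=[1, 3], right=[16, 24]
  root=3; inorder splits into left=[1], right=[]
  root=1; inorder splits into left=[], right=[]
  root=16; inorder splits into left=[], right=[24]
  root=24; inorder splits into left=[], right=[]
Reconstructed level-order: [11, 3, 16, 1, 24]


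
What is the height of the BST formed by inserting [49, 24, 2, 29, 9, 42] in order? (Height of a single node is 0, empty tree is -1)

Insertion order: [49, 24, 2, 29, 9, 42]
Tree (level-order array): [49, 24, None, 2, 29, None, 9, None, 42]
Compute height bottom-up (empty subtree = -1):
  height(9) = 1 + max(-1, -1) = 0
  height(2) = 1 + max(-1, 0) = 1
  height(42) = 1 + max(-1, -1) = 0
  height(29) = 1 + max(-1, 0) = 1
  height(24) = 1 + max(1, 1) = 2
  height(49) = 1 + max(2, -1) = 3
Height = 3


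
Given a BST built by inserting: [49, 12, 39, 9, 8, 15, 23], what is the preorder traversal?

Tree insertion order: [49, 12, 39, 9, 8, 15, 23]
Tree (level-order array): [49, 12, None, 9, 39, 8, None, 15, None, None, None, None, 23]
Preorder traversal: [49, 12, 9, 8, 39, 15, 23]


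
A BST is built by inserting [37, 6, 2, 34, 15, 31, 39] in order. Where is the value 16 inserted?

Starting tree (level order): [37, 6, 39, 2, 34, None, None, None, None, 15, None, None, 31]
Insertion path: 37 -> 6 -> 34 -> 15 -> 31
Result: insert 16 as left child of 31
Final tree (level order): [37, 6, 39, 2, 34, None, None, None, None, 15, None, None, 31, 16]


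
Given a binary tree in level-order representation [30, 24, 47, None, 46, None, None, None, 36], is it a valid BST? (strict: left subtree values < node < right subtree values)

Level-order array: [30, 24, 47, None, 46, None, None, None, 36]
Validate using subtree bounds (lo, hi): at each node, require lo < value < hi,
then recurse left with hi=value and right with lo=value.
Preorder trace (stopping at first violation):
  at node 30 with bounds (-inf, +inf): OK
  at node 24 with bounds (-inf, 30): OK
  at node 46 with bounds (24, 30): VIOLATION
Node 46 violates its bound: not (24 < 46 < 30).
Result: Not a valid BST


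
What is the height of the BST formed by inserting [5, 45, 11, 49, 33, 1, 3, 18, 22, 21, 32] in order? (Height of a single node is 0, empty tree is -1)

Insertion order: [5, 45, 11, 49, 33, 1, 3, 18, 22, 21, 32]
Tree (level-order array): [5, 1, 45, None, 3, 11, 49, None, None, None, 33, None, None, 18, None, None, 22, 21, 32]
Compute height bottom-up (empty subtree = -1):
  height(3) = 1 + max(-1, -1) = 0
  height(1) = 1 + max(-1, 0) = 1
  height(21) = 1 + max(-1, -1) = 0
  height(32) = 1 + max(-1, -1) = 0
  height(22) = 1 + max(0, 0) = 1
  height(18) = 1 + max(-1, 1) = 2
  height(33) = 1 + max(2, -1) = 3
  height(11) = 1 + max(-1, 3) = 4
  height(49) = 1 + max(-1, -1) = 0
  height(45) = 1 + max(4, 0) = 5
  height(5) = 1 + max(1, 5) = 6
Height = 6


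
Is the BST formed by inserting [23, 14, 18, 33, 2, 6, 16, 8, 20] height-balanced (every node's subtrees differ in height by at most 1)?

Tree (level-order array): [23, 14, 33, 2, 18, None, None, None, 6, 16, 20, None, 8]
Definition: a tree is height-balanced if, at every node, |h(left) - h(right)| <= 1 (empty subtree has height -1).
Bottom-up per-node check:
  node 8: h_left=-1, h_right=-1, diff=0 [OK], height=0
  node 6: h_left=-1, h_right=0, diff=1 [OK], height=1
  node 2: h_left=-1, h_right=1, diff=2 [FAIL (|-1-1|=2 > 1)], height=2
  node 16: h_left=-1, h_right=-1, diff=0 [OK], height=0
  node 20: h_left=-1, h_right=-1, diff=0 [OK], height=0
  node 18: h_left=0, h_right=0, diff=0 [OK], height=1
  node 14: h_left=2, h_right=1, diff=1 [OK], height=3
  node 33: h_left=-1, h_right=-1, diff=0 [OK], height=0
  node 23: h_left=3, h_right=0, diff=3 [FAIL (|3-0|=3 > 1)], height=4
Node 2 violates the condition: |-1 - 1| = 2 > 1.
Result: Not balanced


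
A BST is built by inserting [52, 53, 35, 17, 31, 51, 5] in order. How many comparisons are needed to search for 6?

Search path for 6: 52 -> 35 -> 17 -> 5
Found: False
Comparisons: 4


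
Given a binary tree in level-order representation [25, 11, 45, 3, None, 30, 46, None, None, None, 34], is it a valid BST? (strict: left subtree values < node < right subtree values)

Level-order array: [25, 11, 45, 3, None, 30, 46, None, None, None, 34]
Validate using subtree bounds (lo, hi): at each node, require lo < value < hi,
then recurse left with hi=value and right with lo=value.
Preorder trace (stopping at first violation):
  at node 25 with bounds (-inf, +inf): OK
  at node 11 with bounds (-inf, 25): OK
  at node 3 with bounds (-inf, 11): OK
  at node 45 with bounds (25, +inf): OK
  at node 30 with bounds (25, 45): OK
  at node 34 with bounds (30, 45): OK
  at node 46 with bounds (45, +inf): OK
No violation found at any node.
Result: Valid BST


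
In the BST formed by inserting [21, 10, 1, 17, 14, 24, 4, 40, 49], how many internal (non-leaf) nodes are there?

Tree built from: [21, 10, 1, 17, 14, 24, 4, 40, 49]
Tree (level-order array): [21, 10, 24, 1, 17, None, 40, None, 4, 14, None, None, 49]
Rule: An internal node has at least one child.
Per-node child counts:
  node 21: 2 child(ren)
  node 10: 2 child(ren)
  node 1: 1 child(ren)
  node 4: 0 child(ren)
  node 17: 1 child(ren)
  node 14: 0 child(ren)
  node 24: 1 child(ren)
  node 40: 1 child(ren)
  node 49: 0 child(ren)
Matching nodes: [21, 10, 1, 17, 24, 40]
Count of internal (non-leaf) nodes: 6


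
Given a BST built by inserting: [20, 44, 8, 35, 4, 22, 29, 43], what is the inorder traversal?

Tree insertion order: [20, 44, 8, 35, 4, 22, 29, 43]
Tree (level-order array): [20, 8, 44, 4, None, 35, None, None, None, 22, 43, None, 29]
Inorder traversal: [4, 8, 20, 22, 29, 35, 43, 44]


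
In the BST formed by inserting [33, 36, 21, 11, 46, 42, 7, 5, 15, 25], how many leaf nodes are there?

Tree built from: [33, 36, 21, 11, 46, 42, 7, 5, 15, 25]
Tree (level-order array): [33, 21, 36, 11, 25, None, 46, 7, 15, None, None, 42, None, 5]
Rule: A leaf has 0 children.
Per-node child counts:
  node 33: 2 child(ren)
  node 21: 2 child(ren)
  node 11: 2 child(ren)
  node 7: 1 child(ren)
  node 5: 0 child(ren)
  node 15: 0 child(ren)
  node 25: 0 child(ren)
  node 36: 1 child(ren)
  node 46: 1 child(ren)
  node 42: 0 child(ren)
Matching nodes: [5, 15, 25, 42]
Count of leaf nodes: 4


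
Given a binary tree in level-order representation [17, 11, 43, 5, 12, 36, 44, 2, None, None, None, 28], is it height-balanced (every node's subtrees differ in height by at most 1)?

Tree (level-order array): [17, 11, 43, 5, 12, 36, 44, 2, None, None, None, 28]
Definition: a tree is height-balanced if, at every node, |h(left) - h(right)| <= 1 (empty subtree has height -1).
Bottom-up per-node check:
  node 2: h_left=-1, h_right=-1, diff=0 [OK], height=0
  node 5: h_left=0, h_right=-1, diff=1 [OK], height=1
  node 12: h_left=-1, h_right=-1, diff=0 [OK], height=0
  node 11: h_left=1, h_right=0, diff=1 [OK], height=2
  node 28: h_left=-1, h_right=-1, diff=0 [OK], height=0
  node 36: h_left=0, h_right=-1, diff=1 [OK], height=1
  node 44: h_left=-1, h_right=-1, diff=0 [OK], height=0
  node 43: h_left=1, h_right=0, diff=1 [OK], height=2
  node 17: h_left=2, h_right=2, diff=0 [OK], height=3
All nodes satisfy the balance condition.
Result: Balanced


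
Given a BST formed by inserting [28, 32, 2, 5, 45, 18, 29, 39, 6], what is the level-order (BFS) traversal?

Tree insertion order: [28, 32, 2, 5, 45, 18, 29, 39, 6]
Tree (level-order array): [28, 2, 32, None, 5, 29, 45, None, 18, None, None, 39, None, 6]
BFS from the root, enqueuing left then right child of each popped node:
  queue [28] -> pop 28, enqueue [2, 32], visited so far: [28]
  queue [2, 32] -> pop 2, enqueue [5], visited so far: [28, 2]
  queue [32, 5] -> pop 32, enqueue [29, 45], visited so far: [28, 2, 32]
  queue [5, 29, 45] -> pop 5, enqueue [18], visited so far: [28, 2, 32, 5]
  queue [29, 45, 18] -> pop 29, enqueue [none], visited so far: [28, 2, 32, 5, 29]
  queue [45, 18] -> pop 45, enqueue [39], visited so far: [28, 2, 32, 5, 29, 45]
  queue [18, 39] -> pop 18, enqueue [6], visited so far: [28, 2, 32, 5, 29, 45, 18]
  queue [39, 6] -> pop 39, enqueue [none], visited so far: [28, 2, 32, 5, 29, 45, 18, 39]
  queue [6] -> pop 6, enqueue [none], visited so far: [28, 2, 32, 5, 29, 45, 18, 39, 6]
Result: [28, 2, 32, 5, 29, 45, 18, 39, 6]


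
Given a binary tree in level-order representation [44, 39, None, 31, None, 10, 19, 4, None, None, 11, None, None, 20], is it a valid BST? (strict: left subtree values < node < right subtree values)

Level-order array: [44, 39, None, 31, None, 10, 19, 4, None, None, 11, None, None, 20]
Validate using subtree bounds (lo, hi): at each node, require lo < value < hi,
then recurse left with hi=value and right with lo=value.
Preorder trace (stopping at first violation):
  at node 44 with bounds (-inf, +inf): OK
  at node 39 with bounds (-inf, 44): OK
  at node 31 with bounds (-inf, 39): OK
  at node 10 with bounds (-inf, 31): OK
  at node 4 with bounds (-inf, 10): OK
  at node 19 with bounds (31, 39): VIOLATION
Node 19 violates its bound: not (31 < 19 < 39).
Result: Not a valid BST


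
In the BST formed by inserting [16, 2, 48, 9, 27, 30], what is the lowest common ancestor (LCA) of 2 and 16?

Tree insertion order: [16, 2, 48, 9, 27, 30]
Tree (level-order array): [16, 2, 48, None, 9, 27, None, None, None, None, 30]
In a BST, the LCA of p=2, q=16 is the first node v on the
root-to-leaf path with p <= v <= q (go left if both < v, right if both > v).
Walk from root:
  at 16: 2 <= 16 <= 16, this is the LCA
LCA = 16


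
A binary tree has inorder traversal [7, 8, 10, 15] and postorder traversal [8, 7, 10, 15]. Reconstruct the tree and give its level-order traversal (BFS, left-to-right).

Inorder:   [7, 8, 10, 15]
Postorder: [8, 7, 10, 15]
Algorithm: postorder visits root last, so walk postorder right-to-left;
each value is the root of the current inorder slice — split it at that
value, recurse on the right subtree first, then the left.
Recursive splits:
  root=15; inorder splits into left=[7, 8, 10], right=[]
  root=10; inorder splits into left=[7, 8], right=[]
  root=7; inorder splits into left=[], right=[8]
  root=8; inorder splits into left=[], right=[]
Reconstructed level-order: [15, 10, 7, 8]


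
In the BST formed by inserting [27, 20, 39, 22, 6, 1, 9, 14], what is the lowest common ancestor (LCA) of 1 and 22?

Tree insertion order: [27, 20, 39, 22, 6, 1, 9, 14]
Tree (level-order array): [27, 20, 39, 6, 22, None, None, 1, 9, None, None, None, None, None, 14]
In a BST, the LCA of p=1, q=22 is the first node v on the
root-to-leaf path with p <= v <= q (go left if both < v, right if both > v).
Walk from root:
  at 27: both 1 and 22 < 27, go left
  at 20: 1 <= 20 <= 22, this is the LCA
LCA = 20


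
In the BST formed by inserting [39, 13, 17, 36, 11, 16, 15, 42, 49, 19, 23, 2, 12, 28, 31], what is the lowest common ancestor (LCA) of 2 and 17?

Tree insertion order: [39, 13, 17, 36, 11, 16, 15, 42, 49, 19, 23, 2, 12, 28, 31]
Tree (level-order array): [39, 13, 42, 11, 17, None, 49, 2, 12, 16, 36, None, None, None, None, None, None, 15, None, 19, None, None, None, None, 23, None, 28, None, 31]
In a BST, the LCA of p=2, q=17 is the first node v on the
root-to-leaf path with p <= v <= q (go left if both < v, right if both > v).
Walk from root:
  at 39: both 2 and 17 < 39, go left
  at 13: 2 <= 13 <= 17, this is the LCA
LCA = 13


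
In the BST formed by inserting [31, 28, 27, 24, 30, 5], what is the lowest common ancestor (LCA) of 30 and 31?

Tree insertion order: [31, 28, 27, 24, 30, 5]
Tree (level-order array): [31, 28, None, 27, 30, 24, None, None, None, 5]
In a BST, the LCA of p=30, q=31 is the first node v on the
root-to-leaf path with p <= v <= q (go left if both < v, right if both > v).
Walk from root:
  at 31: 30 <= 31 <= 31, this is the LCA
LCA = 31


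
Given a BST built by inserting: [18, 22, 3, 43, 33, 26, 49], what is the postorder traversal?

Tree insertion order: [18, 22, 3, 43, 33, 26, 49]
Tree (level-order array): [18, 3, 22, None, None, None, 43, 33, 49, 26]
Postorder traversal: [3, 26, 33, 49, 43, 22, 18]


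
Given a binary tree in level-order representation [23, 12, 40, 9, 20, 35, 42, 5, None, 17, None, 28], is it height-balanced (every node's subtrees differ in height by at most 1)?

Tree (level-order array): [23, 12, 40, 9, 20, 35, 42, 5, None, 17, None, 28]
Definition: a tree is height-balanced if, at every node, |h(left) - h(right)| <= 1 (empty subtree has height -1).
Bottom-up per-node check:
  node 5: h_left=-1, h_right=-1, diff=0 [OK], height=0
  node 9: h_left=0, h_right=-1, diff=1 [OK], height=1
  node 17: h_left=-1, h_right=-1, diff=0 [OK], height=0
  node 20: h_left=0, h_right=-1, diff=1 [OK], height=1
  node 12: h_left=1, h_right=1, diff=0 [OK], height=2
  node 28: h_left=-1, h_right=-1, diff=0 [OK], height=0
  node 35: h_left=0, h_right=-1, diff=1 [OK], height=1
  node 42: h_left=-1, h_right=-1, diff=0 [OK], height=0
  node 40: h_left=1, h_right=0, diff=1 [OK], height=2
  node 23: h_left=2, h_right=2, diff=0 [OK], height=3
All nodes satisfy the balance condition.
Result: Balanced


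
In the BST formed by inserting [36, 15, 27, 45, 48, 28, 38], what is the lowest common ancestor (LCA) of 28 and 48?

Tree insertion order: [36, 15, 27, 45, 48, 28, 38]
Tree (level-order array): [36, 15, 45, None, 27, 38, 48, None, 28]
In a BST, the LCA of p=28, q=48 is the first node v on the
root-to-leaf path with p <= v <= q (go left if both < v, right if both > v).
Walk from root:
  at 36: 28 <= 36 <= 48, this is the LCA
LCA = 36
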